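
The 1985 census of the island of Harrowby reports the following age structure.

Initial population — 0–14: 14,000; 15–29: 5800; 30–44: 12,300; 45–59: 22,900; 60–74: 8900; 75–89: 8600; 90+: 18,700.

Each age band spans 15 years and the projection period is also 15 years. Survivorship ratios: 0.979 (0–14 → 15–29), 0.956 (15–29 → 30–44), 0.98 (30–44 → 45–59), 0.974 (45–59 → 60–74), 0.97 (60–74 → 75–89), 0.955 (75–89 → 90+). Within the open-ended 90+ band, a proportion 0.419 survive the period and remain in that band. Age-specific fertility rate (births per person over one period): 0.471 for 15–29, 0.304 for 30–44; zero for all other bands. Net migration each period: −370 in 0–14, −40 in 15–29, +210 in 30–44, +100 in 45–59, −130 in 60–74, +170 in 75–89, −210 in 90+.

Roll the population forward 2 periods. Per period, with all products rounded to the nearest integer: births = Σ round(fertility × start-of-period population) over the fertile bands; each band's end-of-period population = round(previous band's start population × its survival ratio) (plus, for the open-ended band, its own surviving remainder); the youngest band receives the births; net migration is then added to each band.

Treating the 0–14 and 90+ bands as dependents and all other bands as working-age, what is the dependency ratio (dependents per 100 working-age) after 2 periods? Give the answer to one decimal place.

38.8

Numbering the groups 1..7 from youngest to oldest:
Period 1:
Births: 5800 × 0.471 = 2732 ; 12300 × 0.304 = 3739 ⇒ total 6471
Group 2: 14000 × 0.979 = 13706
Group 3: 5800 × 0.956 = 5545
Group 4: 12300 × 0.98 = 12054
Group 5: 22900 × 0.974 = 22305
Group 6: 8900 × 0.97 = 8633
Group 7: 8600 × 0.955 + 18700 × 0.419 = 8213 + 7835 = 16048
Net migration: Group 1 − 370 → 6101; Group 2 − 40 → 13666; Group 3 + 210 → 5755; Group 4 + 100 → 12154; Group 5 − 130 → 22175; Group 6 + 170 → 8803; Group 7 − 210 → 15838
→ [6101, 13666, 5755, 12154, 22175, 8803, 15838]
Period 2:
Births: 13666 × 0.471 = 6437 ; 5755 × 0.304 = 1750 ⇒ total 8187
Group 2: 6101 × 0.979 = 5973
Group 3: 13666 × 0.956 = 13065
Group 4: 5755 × 0.98 = 5640
Group 5: 12154 × 0.974 = 11838
Group 6: 22175 × 0.97 = 21510
Group 7: 8803 × 0.955 + 15838 × 0.419 = 8407 + 6636 = 15043
Net migration: Group 1 − 370 → 7817; Group 2 − 40 → 5933; Group 3 + 210 → 13275; Group 4 + 100 → 5740; Group 5 − 130 → 11708; Group 6 + 170 → 21680; Group 7 − 210 → 14833
→ [7817, 5933, 13275, 5740, 11708, 21680, 14833]
Dependents (band 0–14 + band 90+) = 7817 + 14833 = 22650; working-age = 58336; ratio = 22650/58336 × 100 = 38.8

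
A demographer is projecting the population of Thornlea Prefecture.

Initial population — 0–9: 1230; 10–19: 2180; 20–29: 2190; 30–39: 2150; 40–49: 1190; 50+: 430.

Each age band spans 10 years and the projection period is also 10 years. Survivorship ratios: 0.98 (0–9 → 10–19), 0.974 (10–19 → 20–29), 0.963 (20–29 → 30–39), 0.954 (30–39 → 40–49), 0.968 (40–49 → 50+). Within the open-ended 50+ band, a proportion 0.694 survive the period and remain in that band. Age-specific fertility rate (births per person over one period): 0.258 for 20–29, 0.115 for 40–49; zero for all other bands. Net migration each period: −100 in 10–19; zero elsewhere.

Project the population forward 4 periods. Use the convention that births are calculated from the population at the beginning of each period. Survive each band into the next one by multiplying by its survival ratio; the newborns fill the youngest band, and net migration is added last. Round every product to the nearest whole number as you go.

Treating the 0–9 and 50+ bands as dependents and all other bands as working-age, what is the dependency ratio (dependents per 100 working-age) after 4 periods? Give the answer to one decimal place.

195.1

Let band 1 be 0–9 through band 6 = 50+.
Period 1.
Births: 2190 × 0.258 = 565, 1190 × 0.115 = 137 → total 702
Band 2: 1230 × 0.98 = 1205
Band 3: 2180 × 0.974 = 2123
Band 4: 2190 × 0.963 = 2109
Band 5: 2150 × 0.954 = 2051
Band 6: 1190 × 0.968 + 430 × 0.694 = 1152 + 298 = 1450
Net migration: Band 2 − 100 → 1105
End of period: [702, 1105, 2123, 2109, 2051, 1450]
Period 2.
Births: 2123 × 0.258 = 548, 2051 × 0.115 = 236 → total 784
Band 2: 702 × 0.98 = 688
Band 3: 1105 × 0.974 = 1076
Band 4: 2123 × 0.963 = 2044
Band 5: 2109 × 0.954 = 2012
Band 6: 2051 × 0.968 + 1450 × 0.694 = 1985 + 1006 = 2991
Net migration: Band 2 − 100 → 588
End of period: [784, 588, 1076, 2044, 2012, 2991]
Period 3.
Births: 1076 × 0.258 = 278, 2012 × 0.115 = 231 → total 509
Band 2: 784 × 0.98 = 768
Band 3: 588 × 0.974 = 573
Band 4: 1076 × 0.963 = 1036
Band 5: 2044 × 0.954 = 1950
Band 6: 2012 × 0.968 + 2991 × 0.694 = 1948 + 2076 = 4024
Net migration: Band 2 − 100 → 668
End of period: [509, 668, 573, 1036, 1950, 4024]
Period 4.
Births: 573 × 0.258 = 148, 1950 × 0.115 = 224 → total 372
Band 2: 509 × 0.98 = 499
Band 3: 668 × 0.974 = 651
Band 4: 573 × 0.963 = 552
Band 5: 1036 × 0.954 = 988
Band 6: 1950 × 0.968 + 4024 × 0.694 = 1888 + 2793 = 4681
Net migration: Band 2 − 100 → 399
End of period: [372, 399, 651, 552, 988, 4681]
Dependents (band 0–9 + band 50+) = 372 + 4681 = 5053; working-age = 2590; ratio = 5053/2590 × 100 = 195.1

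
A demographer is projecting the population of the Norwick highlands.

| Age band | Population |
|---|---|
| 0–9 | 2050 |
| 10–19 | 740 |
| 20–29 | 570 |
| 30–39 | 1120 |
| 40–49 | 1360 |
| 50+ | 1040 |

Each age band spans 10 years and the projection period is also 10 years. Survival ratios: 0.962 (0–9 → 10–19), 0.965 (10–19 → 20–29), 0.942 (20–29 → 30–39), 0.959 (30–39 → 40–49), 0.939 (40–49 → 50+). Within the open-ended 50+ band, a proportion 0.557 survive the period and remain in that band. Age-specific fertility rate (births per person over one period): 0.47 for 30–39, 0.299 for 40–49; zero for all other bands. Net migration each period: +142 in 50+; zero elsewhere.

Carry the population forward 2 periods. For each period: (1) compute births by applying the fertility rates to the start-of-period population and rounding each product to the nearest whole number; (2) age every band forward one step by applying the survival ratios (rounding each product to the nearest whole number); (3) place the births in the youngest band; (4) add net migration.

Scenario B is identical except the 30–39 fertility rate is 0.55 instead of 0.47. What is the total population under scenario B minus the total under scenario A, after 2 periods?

Call the bands 1 to 6, youngest first.
— Period 1 —
Births: 1120 × 0.47 = 526 ; 1360 × 0.299 = 407 → total 933
Band 2: 2050 × 0.962 = 1972
Band 3: 740 × 0.965 = 714
Band 4: 570 × 0.942 = 537
Band 5: 1120 × 0.959 = 1074
Band 6: 1360 × 0.939 + 1040 × 0.557 = 1277 + 579 = 1856
Net migration: Band 6 + 142 → 1998
End of period: [933, 1972, 714, 537, 1074, 1998]
— Period 2 —
Births: 537 × 0.47 = 252 ; 1074 × 0.299 = 321 → total 573
Band 2: 933 × 0.962 = 898
Band 3: 1972 × 0.965 = 1903
Band 4: 714 × 0.942 = 673
Band 5: 537 × 0.959 = 515
Band 6: 1074 × 0.939 + 1998 × 0.557 = 1008 + 1113 = 2121
Net migration: Band 6 + 142 → 2263
End of period: [573, 898, 1903, 673, 515, 2263]
Scenario A total after 2 periods: 6825
Scenario B projection —
— Period 1 —
Births: 1120 × 0.55 = 616 ; 1360 × 0.299 = 407 → total 1023
Band 2: 2050 × 0.962 = 1972
Band 3: 740 × 0.965 = 714
Band 4: 570 × 0.942 = 537
Band 5: 1120 × 0.959 = 1074
Band 6: 1360 × 0.939 + 1040 × 0.557 = 1277 + 579 = 1856
Net migration: Band 6 + 142 → 1998
End of period: [1023, 1972, 714, 537, 1074, 1998]
— Period 2 —
Births: 537 × 0.55 = 295 ; 1074 × 0.299 = 321 → total 616
Band 2: 1023 × 0.962 = 984
Band 3: 1972 × 0.965 = 1903
Band 4: 714 × 0.942 = 673
Band 5: 537 × 0.959 = 515
Band 6: 1074 × 0.939 + 1998 × 0.557 = 1008 + 1113 = 2121
Net migration: Band 6 + 142 → 2263
End of period: [616, 984, 1903, 673, 515, 2263]
Scenario B total after 2 periods: 6954
Difference B − A = 6954 − 6825 = 129

129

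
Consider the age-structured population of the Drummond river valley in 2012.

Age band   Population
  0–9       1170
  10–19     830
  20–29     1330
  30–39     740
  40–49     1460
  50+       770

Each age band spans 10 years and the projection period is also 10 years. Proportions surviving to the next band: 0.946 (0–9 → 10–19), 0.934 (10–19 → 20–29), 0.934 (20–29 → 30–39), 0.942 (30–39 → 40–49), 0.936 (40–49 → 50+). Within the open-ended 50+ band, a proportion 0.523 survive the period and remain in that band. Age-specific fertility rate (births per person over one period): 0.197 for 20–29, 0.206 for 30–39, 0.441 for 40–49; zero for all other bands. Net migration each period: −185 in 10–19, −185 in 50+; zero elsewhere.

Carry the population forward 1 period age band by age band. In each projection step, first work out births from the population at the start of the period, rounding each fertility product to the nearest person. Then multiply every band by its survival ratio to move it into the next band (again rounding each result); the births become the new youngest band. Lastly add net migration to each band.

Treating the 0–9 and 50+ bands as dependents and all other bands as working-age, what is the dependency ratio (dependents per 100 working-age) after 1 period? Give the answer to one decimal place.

72.7

After projecting period 1:
Births: 1330 × 0.197 = 262, 740 × 0.206 = 152, 1460 × 0.441 = 644 → total 1058
10–19: 1170 × 0.946 = 1107
20–29: 830 × 0.934 = 775
30–39: 1330 × 0.934 = 1242
40–49: 740 × 0.942 = 697
50+: 1460 × 0.936 + 770 × 0.523 = 1367 + 403 = 1770
Net migration: 10–19 − 185 → 922; 50+ − 185 → 1585
Giving 1058 / 922 / 775 / 1242 / 697 / 1585.
Dependents (band 0–9 + band 50+) = 1058 + 1585 = 2643; working-age = 3636; ratio = 2643/3636 × 100 = 72.7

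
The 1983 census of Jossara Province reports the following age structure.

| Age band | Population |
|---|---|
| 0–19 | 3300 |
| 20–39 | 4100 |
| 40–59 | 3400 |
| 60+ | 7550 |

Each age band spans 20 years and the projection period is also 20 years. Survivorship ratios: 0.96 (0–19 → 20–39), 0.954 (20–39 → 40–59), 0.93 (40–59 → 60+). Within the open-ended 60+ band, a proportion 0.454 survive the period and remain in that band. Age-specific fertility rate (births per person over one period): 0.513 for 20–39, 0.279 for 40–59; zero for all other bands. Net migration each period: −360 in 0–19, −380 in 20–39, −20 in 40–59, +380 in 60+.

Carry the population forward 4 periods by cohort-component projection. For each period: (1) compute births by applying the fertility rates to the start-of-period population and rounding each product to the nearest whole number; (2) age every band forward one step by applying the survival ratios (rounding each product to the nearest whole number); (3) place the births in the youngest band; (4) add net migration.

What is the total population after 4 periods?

Numbering the bands 1..4 from youngest to oldest:
Period 1.
Births: 4100 × 0.513 = 2103, 3400 × 0.279 = 949 → 3052
Band 2: 3300 × 0.96 = 3168
Band 3: 4100 × 0.954 = 3911
Band 4: 3400 × 0.93 + 7550 × 0.454 = 3162 + 3428 = 6590
Net migration: Band 1 − 360 → 2692; Band 2 − 380 → 2788; Band 3 − 20 → 3891; Band 4 + 380 → 6970
Giving 2692 / 2788 / 3891 / 6970.
Period 2.
Births: 2788 × 0.513 = 1430, 3891 × 0.279 = 1086 → 2516
Band 2: 2692 × 0.96 = 2584
Band 3: 2788 × 0.954 = 2660
Band 4: 3891 × 0.93 + 6970 × 0.454 = 3619 + 3164 = 6783
Net migration: Band 1 − 360 → 2156; Band 2 − 380 → 2204; Band 3 − 20 → 2640; Band 4 + 380 → 7163
Giving 2156 / 2204 / 2640 / 7163.
Period 3.
Births: 2204 × 0.513 = 1131, 2640 × 0.279 = 737 → 1868
Band 2: 2156 × 0.96 = 2070
Band 3: 2204 × 0.954 = 2103
Band 4: 2640 × 0.93 + 7163 × 0.454 = 2455 + 3252 = 5707
Net migration: Band 1 − 360 → 1508; Band 2 − 380 → 1690; Band 3 − 20 → 2083; Band 4 + 380 → 6087
Giving 1508 / 1690 / 2083 / 6087.
Period 4.
Births: 1690 × 0.513 = 867, 2083 × 0.279 = 581 → 1448
Band 2: 1508 × 0.96 = 1448
Band 3: 1690 × 0.954 = 1612
Band 4: 2083 × 0.93 + 6087 × 0.454 = 1937 + 2763 = 4700
Net migration: Band 1 − 360 → 1088; Band 2 − 380 → 1068; Band 3 − 20 → 1592; Band 4 + 380 → 5080
Giving 1088 / 1068 / 1592 / 5080.
Total after period 4: 1088 + 1068 + 1592 + 5080 = 8828

8828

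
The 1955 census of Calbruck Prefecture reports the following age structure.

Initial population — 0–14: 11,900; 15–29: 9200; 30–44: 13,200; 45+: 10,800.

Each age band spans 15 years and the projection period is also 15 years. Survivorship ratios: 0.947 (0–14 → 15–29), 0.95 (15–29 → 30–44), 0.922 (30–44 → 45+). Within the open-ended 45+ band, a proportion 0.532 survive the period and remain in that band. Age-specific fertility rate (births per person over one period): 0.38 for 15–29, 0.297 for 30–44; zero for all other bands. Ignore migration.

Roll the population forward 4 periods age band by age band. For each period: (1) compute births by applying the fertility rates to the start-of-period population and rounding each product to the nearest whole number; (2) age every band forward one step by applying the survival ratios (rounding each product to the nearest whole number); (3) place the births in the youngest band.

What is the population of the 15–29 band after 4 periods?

5539

Numbering the groups 1..4 from youngest to oldest:
— Period 1 —
Births: 9200 * 0.38 = 3496  |  13200 * 0.297 = 3920 → total 7416
Group 2: 11900 * 0.947 = 11269
Group 3: 9200 * 0.95 = 8740
Group 4: 13200 * 0.922 + 10800 * 0.532 = 12170 + 5746 = 17916
Giving 7416 / 11269 / 8740 / 17916.
— Period 2 —
Births: 11269 * 0.38 = 4282  |  8740 * 0.297 = 2596 → total 6878
Group 2: 7416 * 0.947 = 7023
Group 3: 11269 * 0.95 = 10706
Group 4: 8740 * 0.922 + 17916 * 0.532 = 8058 + 9531 = 17589
Giving 6878 / 7023 / 10706 / 17589.
— Period 3 —
Births: 7023 * 0.38 = 2669  |  10706 * 0.297 = 3180 → total 5849
Group 2: 6878 * 0.947 = 6513
Group 3: 7023 * 0.95 = 6672
Group 4: 10706 * 0.922 + 17589 * 0.532 = 9871 + 9357 = 19228
Giving 5849 / 6513 / 6672 / 19228.
— Period 4 —
Births: 6513 * 0.38 = 2475  |  6672 * 0.297 = 1982 → total 4457
Group 2: 5849 * 0.947 = 5539
Group 3: 6513 * 0.95 = 6187
Group 4: 6672 * 0.922 + 19228 * 0.532 = 6152 + 10229 = 16381
Giving 4457 / 5539 / 6187 / 16381.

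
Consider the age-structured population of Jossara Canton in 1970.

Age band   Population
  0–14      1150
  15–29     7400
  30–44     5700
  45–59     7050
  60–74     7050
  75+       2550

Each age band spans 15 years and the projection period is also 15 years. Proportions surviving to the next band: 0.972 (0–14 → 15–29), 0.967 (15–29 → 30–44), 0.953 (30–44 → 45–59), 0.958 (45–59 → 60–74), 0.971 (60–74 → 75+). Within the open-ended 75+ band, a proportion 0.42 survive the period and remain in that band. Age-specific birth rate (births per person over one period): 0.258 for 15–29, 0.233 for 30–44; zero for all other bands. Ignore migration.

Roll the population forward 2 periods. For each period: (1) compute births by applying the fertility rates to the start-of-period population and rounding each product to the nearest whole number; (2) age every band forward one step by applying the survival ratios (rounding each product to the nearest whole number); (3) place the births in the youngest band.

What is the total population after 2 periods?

Call the groups 1 to 6, youngest first.
Period 1:
Births: 7400 * 0.258 = 1909, 5700 * 0.233 = 1328 → 3237
Group 2: 1150 * 0.972 = 1118
Group 3: 7400 * 0.967 = 7156
Group 4: 5700 * 0.953 = 5432
Group 5: 7050 * 0.958 = 6754
Group 6: 7050 * 0.971 + 2550 * 0.42 = 6846 + 1071 = 7917
Population now: 0–14=3237, 15–29=1118, 30–44=7156, 45–59=5432, 60–74=6754, 75+=7917
Period 2:
Births: 1118 * 0.258 = 288, 7156 * 0.233 = 1667 → 1955
Group 2: 3237 * 0.972 = 3146
Group 3: 1118 * 0.967 = 1081
Group 4: 7156 * 0.953 = 6820
Group 5: 5432 * 0.958 = 5204
Group 6: 6754 * 0.971 + 7917 * 0.42 = 6558 + 3325 = 9883
Population now: 0–14=1955, 15–29=3146, 30–44=1081, 45–59=6820, 60–74=5204, 75+=9883
Total after period 2: 1955 + 3146 + 1081 + 6820 + 5204 + 9883 = 28089

28089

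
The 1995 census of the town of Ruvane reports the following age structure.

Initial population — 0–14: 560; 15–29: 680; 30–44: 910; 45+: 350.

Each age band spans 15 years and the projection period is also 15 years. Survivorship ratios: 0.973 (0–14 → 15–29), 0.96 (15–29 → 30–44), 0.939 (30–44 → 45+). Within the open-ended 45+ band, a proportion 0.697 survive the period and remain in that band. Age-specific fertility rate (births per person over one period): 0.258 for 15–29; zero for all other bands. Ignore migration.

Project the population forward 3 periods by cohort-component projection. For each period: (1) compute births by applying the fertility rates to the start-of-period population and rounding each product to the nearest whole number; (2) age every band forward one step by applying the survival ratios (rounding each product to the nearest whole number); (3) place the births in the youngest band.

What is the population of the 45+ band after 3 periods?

1451

After projecting period 1:
Births: 680 × 0.258 = 175
15–29: 560 × 0.973 = 545
30–44: 680 × 0.96 = 653
45+: 910 × 0.939 + 350 × 0.697 = 854 + 244 = 1098
Population now: 0–14=175, 15–29=545, 30–44=653, 45+=1098
After projecting period 2:
Births: 545 × 0.258 = 141
15–29: 175 × 0.973 = 170
30–44: 545 × 0.96 = 523
45+: 653 × 0.939 + 1098 × 0.697 = 613 + 765 = 1378
Population now: 0–14=141, 15–29=170, 30–44=523, 45+=1378
After projecting period 3:
Births: 170 × 0.258 = 44
15–29: 141 × 0.973 = 137
30–44: 170 × 0.96 = 163
45+: 523 × 0.939 + 1378 × 0.697 = 491 + 960 = 1451
Population now: 0–14=44, 15–29=137, 30–44=163, 45+=1451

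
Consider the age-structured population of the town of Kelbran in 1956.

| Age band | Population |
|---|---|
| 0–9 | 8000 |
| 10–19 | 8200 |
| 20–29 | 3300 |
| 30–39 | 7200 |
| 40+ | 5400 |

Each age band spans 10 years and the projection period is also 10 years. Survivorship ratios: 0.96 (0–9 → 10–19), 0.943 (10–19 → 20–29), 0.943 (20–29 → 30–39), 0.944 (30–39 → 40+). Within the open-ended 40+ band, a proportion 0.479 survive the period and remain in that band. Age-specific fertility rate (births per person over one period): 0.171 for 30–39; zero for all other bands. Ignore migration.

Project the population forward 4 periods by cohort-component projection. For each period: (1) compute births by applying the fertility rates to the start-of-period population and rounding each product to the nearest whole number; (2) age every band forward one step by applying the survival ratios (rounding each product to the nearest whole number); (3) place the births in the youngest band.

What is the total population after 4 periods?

15348

[period 1]
Births: 7200 * 0.171 = 1231
10–19: 8000 * 0.96 = 7680
20–29: 8200 * 0.943 = 7733
30–39: 3300 * 0.943 = 3112
40+: 7200 * 0.944 + 5400 * 0.479 = 6797 + 2587 = 9384
Population now: 0–9=1231, 10–19=7680, 20–29=7733, 30–39=3112, 40+=9384
[period 2]
Births: 3112 * 0.171 = 532
10–19: 1231 * 0.96 = 1182
20–29: 7680 * 0.943 = 7242
30–39: 7733 * 0.943 = 7292
40+: 3112 * 0.944 + 9384 * 0.479 = 2938 + 4495 = 7433
Population now: 0–9=532, 10–19=1182, 20–29=7242, 30–39=7292, 40+=7433
[period 3]
Births: 7292 * 0.171 = 1247
10–19: 532 * 0.96 = 511
20–29: 1182 * 0.943 = 1115
30–39: 7242 * 0.943 = 6829
40+: 7292 * 0.944 + 7433 * 0.479 = 6884 + 3560 = 10444
Population now: 0–9=1247, 10–19=511, 20–29=1115, 30–39=6829, 40+=10444
[period 4]
Births: 6829 * 0.171 = 1168
10–19: 1247 * 0.96 = 1197
20–29: 511 * 0.943 = 482
30–39: 1115 * 0.943 = 1051
40+: 6829 * 0.944 + 10444 * 0.479 = 6447 + 5003 = 11450
Population now: 0–9=1168, 10–19=1197, 20–29=482, 30–39=1051, 40+=11450
Total after period 4: 1168 + 1197 + 482 + 1051 + 11450 = 15348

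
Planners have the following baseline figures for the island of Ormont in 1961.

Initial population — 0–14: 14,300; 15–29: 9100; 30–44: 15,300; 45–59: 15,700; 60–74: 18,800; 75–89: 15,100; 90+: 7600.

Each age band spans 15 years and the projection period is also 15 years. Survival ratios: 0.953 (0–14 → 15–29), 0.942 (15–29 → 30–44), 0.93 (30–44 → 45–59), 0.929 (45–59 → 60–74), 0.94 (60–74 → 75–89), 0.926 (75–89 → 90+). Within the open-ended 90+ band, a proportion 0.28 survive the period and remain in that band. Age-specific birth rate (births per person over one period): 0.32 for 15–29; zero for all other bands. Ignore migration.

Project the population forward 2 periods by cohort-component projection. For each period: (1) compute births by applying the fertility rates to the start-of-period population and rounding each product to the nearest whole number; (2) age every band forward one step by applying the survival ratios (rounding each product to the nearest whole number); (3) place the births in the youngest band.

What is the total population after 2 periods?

75750

After projecting period 1:
Births: 9100 * 0.32 = 2912
15–29: 14300 * 0.953 = 13628
30–44: 9100 * 0.942 = 8572
45–59: 15300 * 0.93 = 14229
60–74: 15700 * 0.929 = 14585
75–89: 18800 * 0.94 = 17672
90+: 15100 * 0.926 + 7600 * 0.28 = 13983 + 2128 = 16111
End of period: [2912, 13628, 8572, 14229, 14585, 17672, 16111]
After projecting period 2:
Births: 13628 * 0.32 = 4361
15–29: 2912 * 0.953 = 2775
30–44: 13628 * 0.942 = 12838
45–59: 8572 * 0.93 = 7972
60–74: 14229 * 0.929 = 13219
75–89: 14585 * 0.94 = 13710
90+: 17672 * 0.926 + 16111 * 0.28 = 16364 + 4511 = 20875
End of period: [4361, 2775, 12838, 7972, 13219, 13710, 20875]
Total after period 2: 4361 + 2775 + 12838 + 7972 + 13219 + 13710 + 20875 = 75750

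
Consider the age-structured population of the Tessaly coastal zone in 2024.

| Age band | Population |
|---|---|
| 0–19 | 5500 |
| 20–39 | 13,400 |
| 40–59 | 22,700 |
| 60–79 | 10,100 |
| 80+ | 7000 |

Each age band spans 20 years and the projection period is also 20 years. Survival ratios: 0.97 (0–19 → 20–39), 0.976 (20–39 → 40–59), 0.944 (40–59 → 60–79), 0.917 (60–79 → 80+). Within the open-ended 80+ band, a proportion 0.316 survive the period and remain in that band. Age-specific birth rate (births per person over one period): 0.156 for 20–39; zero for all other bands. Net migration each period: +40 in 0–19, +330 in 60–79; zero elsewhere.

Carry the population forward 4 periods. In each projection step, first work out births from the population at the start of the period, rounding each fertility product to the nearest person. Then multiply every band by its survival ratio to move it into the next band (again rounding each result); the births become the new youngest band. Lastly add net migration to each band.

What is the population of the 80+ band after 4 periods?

10838

Period 1.
Births: 13400 × 0.156 = 2090
20–39: 5500 × 0.97 = 5335
40–59: 13400 × 0.976 = 13078
60–79: 22700 × 0.944 = 21429
80+: 10100 × 0.917 + 7000 × 0.316 = 9262 + 2212 = 11474
Net migration: 0–19 + 40 → 2130; 60–79 + 330 → 21759
Population now: 0–19=2130, 20–39=5335, 40–59=13078, 60–79=21759, 80+=11474
Period 2.
Births: 5335 × 0.156 = 832
20–39: 2130 × 0.97 = 2066
40–59: 5335 × 0.976 = 5207
60–79: 13078 × 0.944 = 12346
80+: 21759 × 0.917 + 11474 × 0.316 = 19953 + 3626 = 23579
Net migration: 0–19 + 40 → 872; 60–79 + 330 → 12676
Population now: 0–19=872, 20–39=2066, 40–59=5207, 60–79=12676, 80+=23579
Period 3.
Births: 2066 × 0.156 = 322
20–39: 872 × 0.97 = 846
40–59: 2066 × 0.976 = 2016
60–79: 5207 × 0.944 = 4915
80+: 12676 × 0.917 + 23579 × 0.316 = 11624 + 7451 = 19075
Net migration: 0–19 + 40 → 362; 60–79 + 330 → 5245
Population now: 0–19=362, 20–39=846, 40–59=2016, 60–79=5245, 80+=19075
Period 4.
Births: 846 × 0.156 = 132
20–39: 362 × 0.97 = 351
40–59: 846 × 0.976 = 826
60–79: 2016 × 0.944 = 1903
80+: 5245 × 0.917 + 19075 × 0.316 = 4810 + 6028 = 10838
Net migration: 0–19 + 40 → 172; 60–79 + 330 → 2233
Population now: 0–19=172, 20–39=351, 40–59=826, 60–79=2233, 80+=10838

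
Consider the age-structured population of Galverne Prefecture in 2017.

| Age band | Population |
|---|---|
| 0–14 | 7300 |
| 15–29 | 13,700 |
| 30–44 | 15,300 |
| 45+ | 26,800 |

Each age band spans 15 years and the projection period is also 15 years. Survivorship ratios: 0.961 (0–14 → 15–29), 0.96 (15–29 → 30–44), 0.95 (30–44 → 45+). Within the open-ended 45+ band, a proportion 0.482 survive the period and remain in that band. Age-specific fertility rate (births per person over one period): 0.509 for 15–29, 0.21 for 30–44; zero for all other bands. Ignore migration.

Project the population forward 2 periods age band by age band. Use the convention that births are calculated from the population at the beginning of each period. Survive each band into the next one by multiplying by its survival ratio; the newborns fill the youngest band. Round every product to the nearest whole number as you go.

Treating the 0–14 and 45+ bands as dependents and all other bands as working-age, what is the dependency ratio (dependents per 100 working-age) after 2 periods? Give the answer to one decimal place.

194.0

After projecting period 1:
Births: 13700 × 0.509 = 6973  |  15300 × 0.21 = 3213 — total 10186
15–29: 7300 × 0.961 = 7015
30–44: 13700 × 0.96 = 13152
45+: 15300 × 0.95 + 26800 × 0.482 = 14535 + 12918 = 27453
→ [10186, 7015, 13152, 27453]
After projecting period 2:
Births: 7015 × 0.509 = 3571  |  13152 × 0.21 = 2762 — total 6333
15–29: 10186 × 0.961 = 9789
30–44: 7015 × 0.96 = 6734
45+: 13152 × 0.95 + 27453 × 0.482 = 12494 + 13232 = 25726
→ [6333, 9789, 6734, 25726]
Dependents (band 0–14 + band 45+) = 6333 + 25726 = 32059; working-age = 16523; ratio = 32059/16523 × 100 = 194.0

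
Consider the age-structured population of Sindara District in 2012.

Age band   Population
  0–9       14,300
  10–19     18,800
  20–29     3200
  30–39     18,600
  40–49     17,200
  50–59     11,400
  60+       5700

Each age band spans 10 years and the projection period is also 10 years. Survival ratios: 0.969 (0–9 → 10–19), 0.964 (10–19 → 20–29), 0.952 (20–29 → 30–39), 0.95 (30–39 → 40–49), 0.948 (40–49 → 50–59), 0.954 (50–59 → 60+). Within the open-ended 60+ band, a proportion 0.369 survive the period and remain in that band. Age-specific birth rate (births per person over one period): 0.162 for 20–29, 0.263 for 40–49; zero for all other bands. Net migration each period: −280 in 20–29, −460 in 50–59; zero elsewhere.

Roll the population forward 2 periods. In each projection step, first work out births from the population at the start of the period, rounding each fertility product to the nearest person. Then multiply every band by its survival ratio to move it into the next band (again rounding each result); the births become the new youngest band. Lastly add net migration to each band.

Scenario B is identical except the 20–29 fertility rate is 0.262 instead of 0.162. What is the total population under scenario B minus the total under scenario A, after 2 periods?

2094

Numbering the bands 1..7 from youngest to oldest:
— Period 1 —
Births: 3200 × 0.162 = 518 ; 17200 × 0.263 = 4524 → total 5042
Band 2: 14300 × 0.969 = 13857
Band 3: 18800 × 0.964 = 18123
Band 4: 3200 × 0.952 = 3046
Band 5: 18600 × 0.95 = 17670
Band 6: 17200 × 0.948 = 16306
Band 7: 11400 × 0.954 + 5700 × 0.369 = 10876 + 2103 = 12979
Net migration: Band 3 − 280 → 17843; Band 6 − 460 → 15846
Population now: 0–9=5042, 10–19=13857, 20–29=17843, 30–39=3046, 40–49=17670, 50–59=15846, 60+=12979
— Period 2 —
Births: 17843 × 0.162 = 2891 ; 17670 × 0.263 = 4647 → total 7538
Band 2: 5042 × 0.969 = 4886
Band 3: 13857 × 0.964 = 13358
Band 4: 17843 × 0.952 = 16987
Band 5: 3046 × 0.95 = 2894
Band 6: 17670 × 0.948 = 16751
Band 7: 15846 × 0.954 + 12979 × 0.369 = 15117 + 4789 = 19906
Net migration: Band 3 − 280 → 13078; Band 6 − 460 → 16291
Population now: 0–9=7538, 10–19=4886, 20–29=13078, 30–39=16987, 40–49=2894, 50–59=16291, 60+=19906
Scenario A total after 2 periods: 81580
Scenario B projection —
— Period 1 —
Births: 3200 × 0.262 = 838 ; 17200 × 0.263 = 4524 → total 5362
Band 2: 14300 × 0.969 = 13857
Band 3: 18800 × 0.964 = 18123
Band 4: 3200 × 0.952 = 3046
Band 5: 18600 × 0.95 = 17670
Band 6: 17200 × 0.948 = 16306
Band 7: 11400 × 0.954 + 5700 × 0.369 = 10876 + 2103 = 12979
Net migration: Band 3 − 280 → 17843; Band 6 − 460 → 15846
Population now: 0–9=5362, 10–19=13857, 20–29=17843, 30–39=3046, 40–49=17670, 50–59=15846, 60+=12979
— Period 2 —
Births: 17843 × 0.262 = 4675 ; 17670 × 0.263 = 4647 → total 9322
Band 2: 5362 × 0.969 = 5196
Band 3: 13857 × 0.964 = 13358
Band 4: 17843 × 0.952 = 16987
Band 5: 3046 × 0.95 = 2894
Band 6: 17670 × 0.948 = 16751
Band 7: 15846 × 0.954 + 12979 × 0.369 = 15117 + 4789 = 19906
Net migration: Band 3 − 280 → 13078; Band 6 − 460 → 16291
Population now: 0–9=9322, 10–19=5196, 20–29=13078, 30–39=16987, 40–49=2894, 50–59=16291, 60+=19906
Scenario B total after 2 periods: 83674
Difference B − A = 83674 − 81580 = 2094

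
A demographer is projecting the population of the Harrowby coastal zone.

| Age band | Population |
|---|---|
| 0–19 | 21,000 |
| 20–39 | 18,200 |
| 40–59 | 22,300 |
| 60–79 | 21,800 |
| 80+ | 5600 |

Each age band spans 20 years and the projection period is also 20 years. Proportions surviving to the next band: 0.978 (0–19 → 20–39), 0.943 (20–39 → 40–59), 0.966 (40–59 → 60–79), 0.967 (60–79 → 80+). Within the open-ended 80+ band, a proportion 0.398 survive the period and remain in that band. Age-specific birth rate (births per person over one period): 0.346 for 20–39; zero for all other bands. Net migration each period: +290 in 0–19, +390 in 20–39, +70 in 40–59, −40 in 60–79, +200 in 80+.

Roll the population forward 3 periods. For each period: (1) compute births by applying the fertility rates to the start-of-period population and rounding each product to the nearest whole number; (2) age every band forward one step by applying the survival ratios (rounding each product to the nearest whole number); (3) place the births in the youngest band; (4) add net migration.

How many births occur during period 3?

Call the groups 1 to 5, youngest first.
Period 1.
Births: 18200 × 0.346 = 6297
Group 2: 21000 × 0.978 = 20538
Group 3: 18200 × 0.943 = 17163
Group 4: 22300 × 0.966 = 21542
Group 5: 21800 × 0.967 + 5600 × 0.398 = 21081 + 2229 = 23310
Net migration: Group 1 + 290 → 6587; Group 2 + 390 → 20928; Group 3 + 70 → 17233; Group 4 − 40 → 21502; Group 5 + 200 → 23510
→ [6587, 20928, 17233, 21502, 23510]
Period 2.
Births: 20928 × 0.346 = 7241
Group 2: 6587 × 0.978 = 6442
Group 3: 20928 × 0.943 = 19735
Group 4: 17233 × 0.966 = 16647
Group 5: 21502 × 0.967 + 23510 × 0.398 = 20792 + 9357 = 30149
Net migration: Group 1 + 290 → 7531; Group 2 + 390 → 6832; Group 3 + 70 → 19805; Group 4 − 40 → 16607; Group 5 + 200 → 30349
→ [7531, 6832, 19805, 16607, 30349]
Period 3.
Births: 6832 × 0.346 = 2364
Group 2: 7531 × 0.978 = 7365
Group 3: 6832 × 0.943 = 6443
Group 4: 19805 × 0.966 = 19132
Group 5: 16607 × 0.967 + 30349 × 0.398 = 16059 + 12079 = 28138
Net migration: Group 1 + 290 → 2654; Group 2 + 390 → 7755; Group 3 + 70 → 6513; Group 4 − 40 → 19092; Group 5 + 200 → 28338
→ [2654, 7755, 6513, 19092, 28338]

2364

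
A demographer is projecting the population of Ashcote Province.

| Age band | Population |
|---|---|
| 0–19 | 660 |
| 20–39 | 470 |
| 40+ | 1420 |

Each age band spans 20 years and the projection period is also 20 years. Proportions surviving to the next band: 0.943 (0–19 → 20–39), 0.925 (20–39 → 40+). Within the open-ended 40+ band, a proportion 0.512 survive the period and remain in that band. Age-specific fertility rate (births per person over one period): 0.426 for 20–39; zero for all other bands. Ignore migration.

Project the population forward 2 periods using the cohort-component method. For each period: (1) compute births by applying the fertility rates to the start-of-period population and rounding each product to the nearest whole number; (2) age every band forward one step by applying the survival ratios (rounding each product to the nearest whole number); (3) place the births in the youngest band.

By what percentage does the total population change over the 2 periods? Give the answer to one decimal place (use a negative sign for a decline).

-36.3

— Period 1 —
Births: 470 × 0.426 = 200
20–39: 660 × 0.943 = 622
40+: 470 × 0.925 + 1420 × 0.512 = 435 + 727 = 1162
Giving 200 / 622 / 1162.
— Period 2 —
Births: 622 × 0.426 = 265
20–39: 200 × 0.943 = 189
40+: 622 × 0.925 + 1162 × 0.512 = 575 + 595 = 1170
Giving 265 / 189 / 1170.
Total: 2550 → 1624; change = -926; percentage change = -36.3%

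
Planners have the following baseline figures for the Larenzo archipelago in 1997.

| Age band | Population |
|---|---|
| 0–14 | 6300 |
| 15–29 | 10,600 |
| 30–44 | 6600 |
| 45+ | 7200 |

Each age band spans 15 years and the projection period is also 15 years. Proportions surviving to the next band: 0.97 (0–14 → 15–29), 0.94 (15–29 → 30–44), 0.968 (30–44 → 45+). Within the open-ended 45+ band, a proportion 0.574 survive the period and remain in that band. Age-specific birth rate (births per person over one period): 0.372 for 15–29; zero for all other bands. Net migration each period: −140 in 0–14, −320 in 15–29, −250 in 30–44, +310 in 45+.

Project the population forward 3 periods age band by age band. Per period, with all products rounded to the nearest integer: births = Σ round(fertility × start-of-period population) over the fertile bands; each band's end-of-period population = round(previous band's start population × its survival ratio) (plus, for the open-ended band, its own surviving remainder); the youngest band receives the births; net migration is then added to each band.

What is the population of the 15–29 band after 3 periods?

1634

— Period 1 —
Births: 10600 × 0.372 = 3943
15–29: 6300 × 0.97 = 6111
30–44: 10600 × 0.94 = 9964
45+: 6600 × 0.968 + 7200 × 0.574 = 6389 + 4133 = 10522
Net migration: 0–14 − 140 → 3803; 15–29 − 320 → 5791; 30–44 − 250 → 9714; 45+ + 310 → 10832
Population now: 0–14=3803, 15–29=5791, 30–44=9714, 45+=10832
— Period 2 —
Births: 5791 × 0.372 = 2154
15–29: 3803 × 0.97 = 3689
30–44: 5791 × 0.94 = 5444
45+: 9714 × 0.968 + 10832 × 0.574 = 9403 + 6218 = 15621
Net migration: 0–14 − 140 → 2014; 15–29 − 320 → 3369; 30–44 − 250 → 5194; 45+ + 310 → 15931
Population now: 0–14=2014, 15–29=3369, 30–44=5194, 45+=15931
— Period 3 —
Births: 3369 × 0.372 = 1253
15–29: 2014 × 0.97 = 1954
30–44: 3369 × 0.94 = 3167
45+: 5194 × 0.968 + 15931 × 0.574 = 5028 + 9144 = 14172
Net migration: 0–14 − 140 → 1113; 15–29 − 320 → 1634; 30–44 − 250 → 2917; 45+ + 310 → 14482
Population now: 0–14=1113, 15–29=1634, 30–44=2917, 45+=14482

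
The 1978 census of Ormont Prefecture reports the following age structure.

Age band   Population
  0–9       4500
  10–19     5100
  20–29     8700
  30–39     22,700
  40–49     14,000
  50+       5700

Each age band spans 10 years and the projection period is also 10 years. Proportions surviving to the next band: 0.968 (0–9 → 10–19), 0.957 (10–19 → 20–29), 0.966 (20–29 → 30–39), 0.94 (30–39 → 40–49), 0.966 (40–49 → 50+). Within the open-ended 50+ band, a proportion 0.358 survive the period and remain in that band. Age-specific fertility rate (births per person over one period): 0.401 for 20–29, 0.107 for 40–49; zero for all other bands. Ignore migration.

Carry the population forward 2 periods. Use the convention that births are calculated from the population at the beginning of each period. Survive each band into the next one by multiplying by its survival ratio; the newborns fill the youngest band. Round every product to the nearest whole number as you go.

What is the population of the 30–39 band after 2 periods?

4715

Call the bands 1 to 6, youngest first.
Period 1:
Births: 8700 × 0.401 = 3489  |  14000 × 0.107 = 1498 ⇒ total 4987
Band 2: 4500 × 0.968 = 4356
Band 3: 5100 × 0.957 = 4881
Band 4: 8700 × 0.966 = 8404
Band 5: 22700 × 0.94 = 21338
Band 6: 14000 × 0.966 + 5700 × 0.358 = 13524 + 2041 = 15565
→ [4987, 4356, 4881, 8404, 21338, 15565]
Period 2:
Births: 4881 × 0.401 = 1957  |  21338 × 0.107 = 2283 ⇒ total 4240
Band 2: 4987 × 0.968 = 4827
Band 3: 4356 × 0.957 = 4169
Band 4: 4881 × 0.966 = 4715
Band 5: 8404 × 0.94 = 7900
Band 6: 21338 × 0.966 + 15565 × 0.358 = 20613 + 5572 = 26185
→ [4240, 4827, 4169, 4715, 7900, 26185]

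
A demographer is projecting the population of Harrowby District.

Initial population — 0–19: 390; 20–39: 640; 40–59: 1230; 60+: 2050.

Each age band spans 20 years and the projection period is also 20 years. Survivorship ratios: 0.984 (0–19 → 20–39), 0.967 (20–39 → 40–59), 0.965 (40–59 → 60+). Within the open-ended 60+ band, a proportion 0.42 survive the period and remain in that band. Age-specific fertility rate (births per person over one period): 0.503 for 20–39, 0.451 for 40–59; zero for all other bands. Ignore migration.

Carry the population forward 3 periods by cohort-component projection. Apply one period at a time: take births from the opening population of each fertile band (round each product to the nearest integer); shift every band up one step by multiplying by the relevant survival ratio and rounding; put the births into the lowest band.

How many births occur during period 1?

877

(Groups numbered youngest = 1 to oldest = 4.)
— Period 1 —
Births: 640 × 0.503 = 322 ; 1230 × 0.451 = 555 ⇒ total 877
Group 2: 390 × 0.984 = 384
Group 3: 640 × 0.967 = 619
Group 4: 1230 × 0.965 + 2050 × 0.42 = 1187 + 861 = 2048
Giving 877 / 384 / 619 / 2048.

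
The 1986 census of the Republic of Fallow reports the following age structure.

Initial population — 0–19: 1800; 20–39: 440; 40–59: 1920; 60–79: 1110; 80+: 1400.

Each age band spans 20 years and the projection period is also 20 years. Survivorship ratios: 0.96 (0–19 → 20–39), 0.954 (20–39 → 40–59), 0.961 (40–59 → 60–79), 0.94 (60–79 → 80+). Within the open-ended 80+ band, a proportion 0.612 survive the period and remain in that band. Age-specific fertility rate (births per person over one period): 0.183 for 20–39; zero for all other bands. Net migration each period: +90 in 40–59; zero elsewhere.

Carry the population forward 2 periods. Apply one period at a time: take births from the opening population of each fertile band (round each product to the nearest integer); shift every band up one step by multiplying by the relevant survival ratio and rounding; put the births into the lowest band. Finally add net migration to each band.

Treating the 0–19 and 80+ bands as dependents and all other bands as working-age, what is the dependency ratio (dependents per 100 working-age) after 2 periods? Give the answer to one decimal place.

— Period 1 —
Births: 440 × 0.183 = 81
20–39: 1800 × 0.96 = 1728
40–59: 440 × 0.954 = 420
60–79: 1920 × 0.961 = 1845
80+: 1110 × 0.94 + 1400 × 0.612 = 1043 + 857 = 1900
Net migration: 40–59 + 90 → 510
→ [81, 1728, 510, 1845, 1900]
— Period 2 —
Births: 1728 × 0.183 = 316
20–39: 81 × 0.96 = 78
40–59: 1728 × 0.954 = 1649
60–79: 510 × 0.961 = 490
80+: 1845 × 0.94 + 1900 × 0.612 = 1734 + 1163 = 2897
Net migration: 40–59 + 90 → 1739
→ [316, 78, 1739, 490, 2897]
Dependents (band 0–19 + band 80+) = 316 + 2897 = 3213; working-age = 2307; ratio = 3213/2307 × 100 = 139.3

139.3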